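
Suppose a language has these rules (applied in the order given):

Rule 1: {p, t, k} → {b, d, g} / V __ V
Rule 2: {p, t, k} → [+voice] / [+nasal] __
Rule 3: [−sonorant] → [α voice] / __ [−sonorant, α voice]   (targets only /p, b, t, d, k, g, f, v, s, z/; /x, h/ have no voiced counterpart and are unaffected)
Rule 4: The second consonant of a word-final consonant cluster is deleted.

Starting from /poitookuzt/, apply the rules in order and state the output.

Rule 1 (intervocalic voicing): /t/ is a voiceless stop between vowels /i/ and /o/, so it voices to [d]. /k/ is a voiceless stop between vowels /o/ and /u/, so it voices to [g]. /poitookuzt/ → poidooguzt.
Rule 2 (post-nasal voicing): no segment meets the environment; /poidooguzt/ is unchanged.
Rule 3 (regressive voicing assimilation): /z/ precedes the voiceless obstruent /t/, so it devoices to [s] by assimilation. /poidooguzt/ → poidoogust.
Rule 4 (final cluster simplification): /t/ is the second consonant of a word-final cluster /st/, so it deletes. /poidoogust/ → poidoogus.

poidoogus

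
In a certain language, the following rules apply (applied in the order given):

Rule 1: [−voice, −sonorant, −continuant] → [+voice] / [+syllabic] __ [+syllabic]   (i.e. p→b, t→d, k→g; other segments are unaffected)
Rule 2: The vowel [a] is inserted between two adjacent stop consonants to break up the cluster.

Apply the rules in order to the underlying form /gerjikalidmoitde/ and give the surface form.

gerjigalidmoitade

Rule 1 (intervocalic voicing): /k/ is a voiceless stop between vowels /i/ and /a/, so it voices to [g]. /gerjikalidmoitde/ → gerjigalidmoitde.
Rule 2 (stop-cluster a-epenthesis): /t/ and /d/ form a stop–stop cluster, so [a] is inserted between them. /gerjigalidmoitde/ → gerjigalidmoitade.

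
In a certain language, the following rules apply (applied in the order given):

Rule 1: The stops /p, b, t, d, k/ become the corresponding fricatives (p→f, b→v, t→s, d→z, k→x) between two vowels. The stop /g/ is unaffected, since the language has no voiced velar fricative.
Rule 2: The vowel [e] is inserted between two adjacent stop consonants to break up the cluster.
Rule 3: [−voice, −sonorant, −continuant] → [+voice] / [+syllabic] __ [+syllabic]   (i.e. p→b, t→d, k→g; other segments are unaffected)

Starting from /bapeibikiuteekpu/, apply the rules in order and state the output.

bafeivixiuseegebu

Rule 1 (intervocalic spirantization): /p/ is a stop between vowels /a/ and /e/, so it spirantizes to the fricative [f]. /b/ is a stop between vowels /i/ and /i/, so it spirantizes to the fricative [v]. /k/ is a stop between vowels /i/ and /i/, so it spirantizes to the fricative [x]. /t/ is a stop between vowels /u/ and /e/, so it spirantizes to the fricative [s]. /bapeibikiuteekpu/ → bafeivixiuseekpu.
Rule 2 (stop-cluster e-epenthesis): /k/ and /p/ form a stop–stop cluster, so [e] is inserted between them. /bafeivixiuseekpu/ → bafeivixiuseekepu.
Rule 3 (intervocalic voicing): /k/ is a voiceless stop between vowels /e/ and /e/, so it voices to [g]. /p/ is a voiceless stop between vowels /e/ and /u/, so it voices to [b]. /bafeivixiuseekepu/ → bafeivixiuseegebu.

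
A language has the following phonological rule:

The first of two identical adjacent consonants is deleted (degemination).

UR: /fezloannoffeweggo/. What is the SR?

fezloanofewego

/nn/ is a geminate; the first /n/ deletes.
/ff/ is a geminate; the first /f/ deletes.
/gg/ is a geminate; the first /g/ deletes.
The other instances of /f/, /z/, /l/, /n/, /w/, /g/ do not occur in the required environment and remain unchanged.
Surface form: [fezloanofewego].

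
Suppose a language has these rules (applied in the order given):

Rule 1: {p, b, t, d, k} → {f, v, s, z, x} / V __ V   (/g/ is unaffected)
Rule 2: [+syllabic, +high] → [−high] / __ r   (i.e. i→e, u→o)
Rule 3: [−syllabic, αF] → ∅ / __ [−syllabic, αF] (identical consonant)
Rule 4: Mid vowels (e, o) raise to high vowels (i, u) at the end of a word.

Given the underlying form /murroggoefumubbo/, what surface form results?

morogoefumubu

Rule 1 (intervocalic spirantization): no segment meets the environment; /murroggoefumubbo/ is unchanged.
Rule 2 (pre-rhotic lowering): /u/ is a high vowel immediately before /r/, so it lowers to [o]. /murroggoefumubbo/ → morroggoefumubbo.
Rule 3 (degemination): /rr/ is a geminate; the first /r/ deletes. /gg/ is a geminate; the first /g/ deletes. /bb/ is a geminate; the first /b/ deletes. /morroggoefumubbo/ → morogoefumubo.
Rule 4 (final vowel raising): /o/ is a mid vowel in word-final position, so it raises to [u]. /morogoefumubo/ → morogoefumubu.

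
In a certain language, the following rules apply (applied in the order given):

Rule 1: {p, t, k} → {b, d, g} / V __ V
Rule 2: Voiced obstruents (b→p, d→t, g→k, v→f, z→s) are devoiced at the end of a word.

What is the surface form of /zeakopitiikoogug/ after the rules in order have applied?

zeagobidiigooguk

Rule 1 (intervocalic voicing): /k/ is a voiceless stop between vowels /a/ and /o/, so it voices to [g]. /p/ is a voiceless stop between vowels /o/ and /i/, so it voices to [b]. /t/ is a voiceless stop between vowels /i/ and /i/, so it voices to [d]. /k/ is a voiceless stop between vowels /i/ and /o/, so it voices to [g]. /zeakopitiikoogug/ → zeagobidiigoogug.
Rule 2 (final devoicing): /g/ is a voiced obstruent in word-final position, so it devoices to [k]. /zeagobidiigoogug/ → zeagobidiigooguk.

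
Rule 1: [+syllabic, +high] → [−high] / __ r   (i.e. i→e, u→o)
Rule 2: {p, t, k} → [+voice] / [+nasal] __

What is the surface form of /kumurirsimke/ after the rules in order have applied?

kumorersimge

Rule 1 (pre-rhotic lowering): /u/ is a high vowel immediately before /r/, so it lowers to [o]. /i/ is a high vowel immediately before /r/, so it lowers to [e]. /kumurirsimke/ → kumorersimke.
Rule 2 (post-nasal voicing): /k/ is a voiceless stop immediately after the nasal /m/, so it voices to [g]. /kumorersimke/ → kumorersimge.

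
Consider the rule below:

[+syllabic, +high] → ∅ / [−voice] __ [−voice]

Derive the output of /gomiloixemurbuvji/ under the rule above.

No segment of /gomiloixemurbuvji/ meets the structural description of the rule, so the form surfaces unchanged.

gomiloixemurbuvji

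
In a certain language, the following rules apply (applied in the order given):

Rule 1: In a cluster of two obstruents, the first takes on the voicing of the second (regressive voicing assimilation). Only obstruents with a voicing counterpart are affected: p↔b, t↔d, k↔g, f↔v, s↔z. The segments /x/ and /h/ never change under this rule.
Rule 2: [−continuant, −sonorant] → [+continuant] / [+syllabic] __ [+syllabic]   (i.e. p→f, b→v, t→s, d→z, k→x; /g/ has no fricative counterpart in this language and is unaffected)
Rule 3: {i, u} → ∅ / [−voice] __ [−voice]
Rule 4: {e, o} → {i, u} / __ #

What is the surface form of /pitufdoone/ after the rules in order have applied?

psuvdooni

Rule 1 (regressive voicing assimilation): /f/ precedes the voiced obstruent /d/, so it voices to [v] by assimilation. /pitufdoone/ → pituvdoone.
Rule 2 (intervocalic spirantization): /t/ is a stop between vowels /i/ and /u/, so it spirantizes to the fricative [s]. /pituvdoone/ → pisuvdoone.
Rule 3 (high vowel syncope): /i/ is a high vowel flanked by voiceless consonants /p/ and /s/, so it deletes. /pisuvdoone/ → psuvdoone.
Rule 4 (final vowel raising): /e/ is a mid vowel in word-final position, so it raises to [i]. /psuvdoone/ → psuvdooni.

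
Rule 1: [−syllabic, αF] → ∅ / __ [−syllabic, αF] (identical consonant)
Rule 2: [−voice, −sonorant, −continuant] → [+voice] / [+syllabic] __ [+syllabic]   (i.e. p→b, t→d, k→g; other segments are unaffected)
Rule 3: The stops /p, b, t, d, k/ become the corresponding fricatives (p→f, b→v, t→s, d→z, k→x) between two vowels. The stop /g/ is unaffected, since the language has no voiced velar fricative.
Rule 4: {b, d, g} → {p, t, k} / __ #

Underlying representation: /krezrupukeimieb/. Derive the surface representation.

krezruvugeimiep

Rule 1 (degemination): no segment meets the environment; /krezrupukeimieb/ is unchanged.
Rule 2 (intervocalic voicing): /p/ is a voiceless stop between vowels /u/ and /u/, so it voices to [b]. /k/ is a voiceless stop between vowels /u/ and /e/, so it voices to [g]. /krezrupukeimieb/ → krezrubugeimieb.
Rule 3 (intervocalic spirantization): /b/ is a stop between vowels /u/ and /u/, so it spirantizes to the fricative [v]. /krezrubugeimieb/ → krezruvugeimieb.
Rule 4 (final devoicing): /b/ is a voiced stop in word-final position, so it devoices to [p]. /krezruvugeimieb/ → krezruvugeimiep.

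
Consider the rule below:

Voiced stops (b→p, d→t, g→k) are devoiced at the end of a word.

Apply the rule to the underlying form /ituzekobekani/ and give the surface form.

ituzekobekani

No segment of /ituzekobekani/ meets the structural description of the rule, so the form surfaces unchanged.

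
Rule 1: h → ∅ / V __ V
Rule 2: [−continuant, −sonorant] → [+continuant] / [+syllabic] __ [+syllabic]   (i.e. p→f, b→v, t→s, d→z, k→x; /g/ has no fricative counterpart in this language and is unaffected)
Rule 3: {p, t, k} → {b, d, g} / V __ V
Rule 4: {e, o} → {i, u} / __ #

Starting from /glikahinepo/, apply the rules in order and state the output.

Rule 1 (intervocalic h-deletion): /h/ occurs between vowels /a/ and /i/, so it deletes. /glikahinepo/ → glikainepo.
Rule 2 (intervocalic spirantization): /k/ is a stop between vowels /i/ and /a/, so it spirantizes to the fricative [x]. /p/ is a stop between vowels /e/ and /o/, so it spirantizes to the fricative [f]. /glikainepo/ → glixainefo.
Rule 3 (intervocalic voicing): no segment meets the environment; /glixainefo/ is unchanged.
Rule 4 (final vowel raising): /o/ is a mid vowel in word-final position, so it raises to [u]. /glixainefo/ → glixainefu.

glixainefu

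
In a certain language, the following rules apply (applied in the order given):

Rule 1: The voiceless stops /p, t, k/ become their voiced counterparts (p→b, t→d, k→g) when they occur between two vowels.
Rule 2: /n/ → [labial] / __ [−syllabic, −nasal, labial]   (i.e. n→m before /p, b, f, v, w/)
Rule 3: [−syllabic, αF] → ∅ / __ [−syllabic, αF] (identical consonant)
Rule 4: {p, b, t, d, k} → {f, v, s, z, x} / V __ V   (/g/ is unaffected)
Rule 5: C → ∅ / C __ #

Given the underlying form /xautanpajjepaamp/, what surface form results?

Rule 1 (intervocalic voicing): /t/ is a voiceless stop between vowels /u/ and /a/, so it voices to [d]. /p/ is a voiceless stop between vowels /e/ and /a/, so it voices to [b]. /xautanpajjepaamp/ → xaudanpajjebaamp.
Rule 2 (nasal place assimilation): /n/ precedes the labial consonant /p/, so it assimilates in place to [m]. /xaudanpajjebaamp/ → xaudampajjebaamp.
Rule 3 (degemination): /jj/ is a geminate; the first /j/ deletes. /xaudampajjebaamp/ → xaudampajebaamp.
Rule 4 (intervocalic spirantization): /d/ is a stop between vowels /u/ and /a/, so it spirantizes to the fricative [z]. /b/ is a stop between vowels /e/ and /a/, so it spirantizes to the fricative [v]. /xaudampajebaamp/ → xauzampajevaamp.
Rule 5 (final cluster simplification): /p/ is the second consonant of a word-final cluster /mp/, so it deletes. /xauzampajevaamp/ → xauzampajevaam.

xauzampajevaam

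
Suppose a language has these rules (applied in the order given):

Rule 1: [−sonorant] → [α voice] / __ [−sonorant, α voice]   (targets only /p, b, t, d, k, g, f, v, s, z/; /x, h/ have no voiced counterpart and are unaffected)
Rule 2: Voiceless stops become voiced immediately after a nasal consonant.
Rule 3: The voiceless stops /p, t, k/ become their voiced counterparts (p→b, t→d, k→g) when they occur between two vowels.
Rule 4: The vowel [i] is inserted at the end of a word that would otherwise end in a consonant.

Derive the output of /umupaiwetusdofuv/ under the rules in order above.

umubaiweduzdofuvi

Rule 1 (regressive voicing assimilation): /s/ precedes the voiced obstruent /d/, so it voices to [z] by assimilation. /umupaiwetusdofuv/ → umupaiwetuzdofuv.
Rule 2 (post-nasal voicing): no segment meets the environment; /umupaiwetuzdofuv/ is unchanged.
Rule 3 (intervocalic voicing): /p/ is a voiceless stop between vowels /u/ and /a/, so it voices to [b]. /t/ is a voiceless stop between vowels /e/ and /u/, so it voices to [d]. /umupaiwetuzdofuv/ → umubaiweduzdofuv.
Rule 4 (final i-epenthesis): the form ends in the consonant /v/, so [i] is inserted word-finally. /umubaiweduzdofuv/ → umubaiweduzdofuvi.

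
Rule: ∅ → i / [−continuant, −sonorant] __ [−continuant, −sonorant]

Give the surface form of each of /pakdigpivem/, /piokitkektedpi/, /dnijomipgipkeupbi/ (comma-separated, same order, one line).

pakidigipivem, piokitikekitedipi, dnijomipigipikeupibi

/pakdigpivem/: /k/ and /d/ form a stop–stop cluster, so [i] is inserted between them. /g/ and /p/ form a stop–stop cluster, so [i] is inserted between them. → [pakidigipivem].
/piokitkektedpi/: /t/ and /k/ form a stop–stop cluster, so [i] is inserted between them. /k/ and /t/ form a stop–stop cluster, so [i] is inserted between them. /d/ and /p/ form a stop–stop cluster, so [i] is inserted between them. → [piokitikekitedipi].
/dnijomipgipkeupbi/: /p/ and /g/ form a stop–stop cluster, so [i] is inserted between them. /p/ and /k/ form a stop–stop cluster, so [i] is inserted between them. /p/ and /b/ form a stop–stop cluster, so [i] is inserted between them. → [dnijomipigipikeupibi].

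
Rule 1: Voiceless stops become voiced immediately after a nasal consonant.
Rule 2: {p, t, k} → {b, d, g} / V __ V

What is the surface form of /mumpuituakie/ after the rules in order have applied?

Rule 1 (post-nasal voicing): /p/ is a voiceless stop immediately after the nasal /m/, so it voices to [b]. /mumpuituakie/ → mumbuituakie.
Rule 2 (intervocalic voicing): /t/ is a voiceless stop between vowels /i/ and /u/, so it voices to [d]. /k/ is a voiceless stop between vowels /a/ and /i/, so it voices to [g]. /mumbuituakie/ → mumbuiduagie.

mumbuiduagie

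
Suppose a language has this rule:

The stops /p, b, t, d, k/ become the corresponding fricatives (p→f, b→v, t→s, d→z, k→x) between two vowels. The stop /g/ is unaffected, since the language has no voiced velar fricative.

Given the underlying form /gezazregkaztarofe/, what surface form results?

No segment of /gezazregkaztarofe/ meets the structural description of the rule, so the form surfaces unchanged.

gezazregkaztarofe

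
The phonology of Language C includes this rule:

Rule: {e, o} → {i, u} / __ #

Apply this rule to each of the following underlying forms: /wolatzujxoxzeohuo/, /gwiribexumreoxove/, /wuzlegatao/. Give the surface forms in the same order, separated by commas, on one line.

/wolatzujxoxzeohuo/: /o/ is a mid vowel in word-final position, so it raises to [u]. → [wolatzujxoxzeohuu].
/gwiribexumreoxove/: /e/ is a mid vowel in word-final position, so it raises to [i]. → [gwiribexumreoxovi].
/wuzlegatao/: /o/ is a mid vowel in word-final position, so it raises to [u]. → [wuzlegatau].

wolatzujxoxzeohuu, gwiribexumreoxovi, wuzlegatau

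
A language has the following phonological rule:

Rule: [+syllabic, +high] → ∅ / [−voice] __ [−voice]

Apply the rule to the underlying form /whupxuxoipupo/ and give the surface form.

whpxxoippo

/u/ is a high vowel flanked by voiceless consonants /h/ and /p/, so it deletes.
/u/ is a high vowel flanked by voiceless consonants /x/ and /x/, so it deletes.
/u/ is a high vowel flanked by voiceless consonants /p/ and /p/, so it deletes.
The other instance of /i/ does not occur in the required environment and remains unchanged.
Surface form: [whpxxoippo].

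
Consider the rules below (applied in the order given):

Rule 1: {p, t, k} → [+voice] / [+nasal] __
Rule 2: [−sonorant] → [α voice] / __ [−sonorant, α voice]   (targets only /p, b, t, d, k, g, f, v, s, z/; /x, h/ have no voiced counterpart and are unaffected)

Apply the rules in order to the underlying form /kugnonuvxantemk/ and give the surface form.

Rule 1 (post-nasal voicing): /t/ is a voiceless stop immediately after the nasal /n/, so it voices to [d]. /k/ is a voiceless stop immediately after the nasal /m/, so it voices to [g]. /kugnonuvxantemk/ → kugnonuvxandemg.
Rule 2 (regressive voicing assimilation): /v/ precedes the voiceless obstruent /x/, so it devoices to [f] by assimilation. /kugnonuvxandemg/ → kugnonufxandemg.

kugnonufxandemg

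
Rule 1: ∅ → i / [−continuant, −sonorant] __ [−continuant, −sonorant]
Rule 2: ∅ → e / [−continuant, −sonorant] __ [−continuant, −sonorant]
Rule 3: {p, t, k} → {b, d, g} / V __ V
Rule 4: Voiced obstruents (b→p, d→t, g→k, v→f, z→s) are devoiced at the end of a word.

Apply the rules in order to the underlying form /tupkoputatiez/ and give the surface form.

tubigobudadies

Rule 1 (stop-cluster i-epenthesis): /p/ and /k/ form a stop–stop cluster, so [i] is inserted between them. /tupkoputatiez/ → tupikoputatiez.
Rule 2 (stop-cluster e-epenthesis): no segment meets the environment; /tupikoputatiez/ is unchanged.
Rule 3 (intervocalic voicing): /p/ is a voiceless stop between vowels /u/ and /i/, so it voices to [b]. /k/ is a voiceless stop between vowels /i/ and /o/, so it voices to [g]. /p/ is a voiceless stop between vowels /o/ and /u/, so it voices to [b]. /t/ is a voiceless stop between vowels /u/ and /a/, so it voices to [d]. /t/ is a voiceless stop between vowels /a/ and /i/, so it voices to [d]. /tupikoputatiez/ → tubigobudadiez.
Rule 4 (final devoicing): /z/ is a voiced obstruent in word-final position, so it devoices to [s]. /tubigobudadiez/ → tubigobudadies.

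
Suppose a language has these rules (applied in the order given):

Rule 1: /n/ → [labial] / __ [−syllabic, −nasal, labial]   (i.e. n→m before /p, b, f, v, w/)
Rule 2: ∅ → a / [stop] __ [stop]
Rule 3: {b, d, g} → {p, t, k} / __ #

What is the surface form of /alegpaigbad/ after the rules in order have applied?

alegapaigabat

Rule 1 (nasal place assimilation): no segment meets the environment; /alegpaigbad/ is unchanged.
Rule 2 (stop-cluster a-epenthesis): /g/ and /p/ form a stop–stop cluster, so [a] is inserted between them. /g/ and /b/ form a stop–stop cluster, so [a] is inserted between them. /alegpaigbad/ → alegapaigabad.
Rule 3 (final devoicing): /d/ is a voiced stop in word-final position, so it devoices to [t]. /alegapaigabad/ → alegapaigabat.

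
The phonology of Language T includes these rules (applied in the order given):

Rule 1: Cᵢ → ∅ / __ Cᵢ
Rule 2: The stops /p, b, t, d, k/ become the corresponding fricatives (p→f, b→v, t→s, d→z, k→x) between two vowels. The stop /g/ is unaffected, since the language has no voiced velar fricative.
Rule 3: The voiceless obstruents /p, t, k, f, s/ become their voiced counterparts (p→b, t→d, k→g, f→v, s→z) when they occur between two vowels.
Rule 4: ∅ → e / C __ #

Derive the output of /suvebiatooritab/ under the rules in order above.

suveviazoorizabe

Rule 1 (degemination): no segment meets the environment; /suvebiatooritab/ is unchanged.
Rule 2 (intervocalic spirantization): /b/ is a stop between vowels /e/ and /i/, so it spirantizes to the fricative [v]. /t/ is a stop between vowels /a/ and /o/, so it spirantizes to the fricative [s]. /t/ is a stop between vowels /i/ and /a/, so it spirantizes to the fricative [s]. /suvebiatooritab/ → suveviasoorisab.
Rule 3 (intervocalic voicing): /s/ is a voiceless obstruent between vowels /a/ and /o/, so it voices to [z]. /s/ is a voiceless obstruent between vowels /i/ and /a/, so it voices to [z]. /suveviasoorisab/ → suveviazoorizab.
Rule 4 (final e-epenthesis): the form ends in the consonant /b/, so [e] is inserted word-finally. /suveviazoorizab/ → suveviazoorizabe.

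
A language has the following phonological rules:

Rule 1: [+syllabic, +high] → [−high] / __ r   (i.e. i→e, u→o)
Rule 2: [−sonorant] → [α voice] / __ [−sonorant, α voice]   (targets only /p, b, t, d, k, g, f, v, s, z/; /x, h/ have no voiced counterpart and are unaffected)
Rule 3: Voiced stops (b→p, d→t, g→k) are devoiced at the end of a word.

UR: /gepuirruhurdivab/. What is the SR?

Rule 1 (pre-rhotic lowering): /i/ is a high vowel immediately before /r/, so it lowers to [e]. /u/ is a high vowel immediately before /r/, so it lowers to [o]. /gepuirruhurdivab/ → gepuerruhordivab.
Rule 2 (regressive voicing assimilation): no segment meets the environment; /gepuerruhordivab/ is unchanged.
Rule 3 (final devoicing): /b/ is a voiced stop in word-final position, so it devoices to [p]. /gepuerruhordivab/ → gepuerruhordivap.

gepuerruhordivap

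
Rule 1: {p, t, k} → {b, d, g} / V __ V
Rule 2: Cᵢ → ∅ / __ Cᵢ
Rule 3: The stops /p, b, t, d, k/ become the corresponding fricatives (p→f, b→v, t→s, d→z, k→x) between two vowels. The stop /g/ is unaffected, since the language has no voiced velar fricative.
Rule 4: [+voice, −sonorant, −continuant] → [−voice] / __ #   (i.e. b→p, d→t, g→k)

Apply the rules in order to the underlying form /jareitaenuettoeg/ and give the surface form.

jareizaenuesoek

Rule 1 (intervocalic voicing): /t/ is a voiceless stop between vowels /i/ and /a/, so it voices to [d]. /jareitaenuettoeg/ → jareidaenuettoeg.
Rule 2 (degemination): /tt/ is a geminate; the first /t/ deletes. /jareidaenuettoeg/ → jareidaenuetoeg.
Rule 3 (intervocalic spirantization): /d/ is a stop between vowels /i/ and /a/, so it spirantizes to the fricative [z]. /t/ is a stop between vowels /e/ and /o/, so it spirantizes to the fricative [s]. /jareidaenuetoeg/ → jareizaenuesoeg.
Rule 4 (final devoicing): /g/ is a voiced stop in word-final position, so it devoices to [k]. /jareizaenuesoeg/ → jareizaenuesoek.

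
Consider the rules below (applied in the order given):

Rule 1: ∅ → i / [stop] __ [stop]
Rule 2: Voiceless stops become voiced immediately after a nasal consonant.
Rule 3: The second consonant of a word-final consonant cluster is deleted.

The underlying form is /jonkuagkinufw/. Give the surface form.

Rule 1 (stop-cluster i-epenthesis): /g/ and /k/ form a stop–stop cluster, so [i] is inserted between them. /jonkuagkinufw/ → jonkuagikinufw.
Rule 2 (post-nasal voicing): /k/ is a voiceless stop immediately after the nasal /n/, so it voices to [g]. /jonkuagikinufw/ → jonguagikinufw.
Rule 3 (final cluster simplification): /w/ is the second consonant of a word-final cluster /fw/, so it deletes. /jonguagikinufw/ → jonguagikinuf.

jonguagikinuf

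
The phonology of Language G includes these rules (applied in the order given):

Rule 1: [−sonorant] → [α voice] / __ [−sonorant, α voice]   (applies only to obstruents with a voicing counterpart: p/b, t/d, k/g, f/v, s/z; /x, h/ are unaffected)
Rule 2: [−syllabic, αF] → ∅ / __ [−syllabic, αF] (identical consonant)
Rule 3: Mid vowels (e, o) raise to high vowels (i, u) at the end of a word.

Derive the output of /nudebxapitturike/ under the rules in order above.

nudepxapituriki

Rule 1 (regressive voicing assimilation): /b/ precedes the voiceless obstruent /x/, so it devoices to [p] by assimilation. /nudebxapitturike/ → nudepxapitturike.
Rule 2 (degemination): /tt/ is a geminate; the first /t/ deletes. /nudepxapitturike/ → nudepxapiturike.
Rule 3 (final vowel raising): /e/ is a mid vowel in word-final position, so it raises to [i]. /nudepxapiturike/ → nudepxapituriki.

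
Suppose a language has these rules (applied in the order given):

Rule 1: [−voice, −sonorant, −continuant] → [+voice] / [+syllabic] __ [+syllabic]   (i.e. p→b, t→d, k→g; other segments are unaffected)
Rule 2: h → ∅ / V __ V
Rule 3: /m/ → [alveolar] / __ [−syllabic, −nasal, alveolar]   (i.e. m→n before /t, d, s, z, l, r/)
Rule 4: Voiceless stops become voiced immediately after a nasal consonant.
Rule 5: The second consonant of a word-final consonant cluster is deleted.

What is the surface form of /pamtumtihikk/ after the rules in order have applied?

pandundiik

Rule 1 (intervocalic voicing): no segment meets the environment; /pamtumtihikk/ is unchanged.
Rule 2 (intervocalic h-deletion): /h/ occurs between vowels /i/ and /i/, so it deletes. /pamtumtihikk/ → pamtumtiikk.
Rule 3 (nasal place assimilation): /m/ precedes the alveolar consonant /t/, so it assimilates in place to [n]. /m/ precedes the alveolar consonant /t/, so it assimilates in place to [n]. /pamtumtiikk/ → pantuntiikk.
Rule 4 (post-nasal voicing): /t/ is a voiceless stop immediately after the nasal /n/, so it voices to [d]. /t/ is a voiceless stop immediately after the nasal /n/, so it voices to [d]. /pantuntiikk/ → pandundiikk.
Rule 5 (final cluster simplification): /k/ is the second consonant of a word-final cluster /kk/, so it deletes. /pandundiikk/ → pandundiik.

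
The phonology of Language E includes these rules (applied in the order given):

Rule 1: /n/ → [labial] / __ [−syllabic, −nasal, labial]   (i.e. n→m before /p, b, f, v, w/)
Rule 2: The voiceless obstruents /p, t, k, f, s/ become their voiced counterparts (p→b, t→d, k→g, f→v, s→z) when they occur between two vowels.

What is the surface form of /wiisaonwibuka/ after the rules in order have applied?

Rule 1 (nasal place assimilation): /n/ precedes the labial consonant /w/, so it assimilates in place to [m]. /wiisaonwibuka/ → wiisaomwibuka.
Rule 2 (intervocalic voicing): /s/ is a voiceless obstruent between vowels /i/ and /a/, so it voices to [z]. /k/ is a voiceless obstruent between vowels /u/ and /a/, so it voices to [g]. /wiisaomwibuka/ → wiizaomwibuga.

wiizaomwibuga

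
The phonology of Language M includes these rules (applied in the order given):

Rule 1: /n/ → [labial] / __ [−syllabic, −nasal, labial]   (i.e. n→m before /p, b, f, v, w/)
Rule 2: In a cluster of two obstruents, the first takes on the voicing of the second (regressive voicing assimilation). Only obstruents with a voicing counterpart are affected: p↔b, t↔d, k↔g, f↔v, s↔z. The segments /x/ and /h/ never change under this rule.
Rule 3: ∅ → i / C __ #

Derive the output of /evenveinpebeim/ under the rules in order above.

evemveimpebeimi

Rule 1 (nasal place assimilation): /n/ precedes the labial consonant /v/, so it assimilates in place to [m]. /n/ precedes the labial consonant /p/, so it assimilates in place to [m]. /evenveinpebeim/ → evemveimpebeim.
Rule 2 (regressive voicing assimilation): no segment meets the environment; /evemveimpebeim/ is unchanged.
Rule 3 (final i-epenthesis): the form ends in the consonant /m/, so [i] is inserted word-finally. /evemveimpebeim/ → evemveimpebeimi.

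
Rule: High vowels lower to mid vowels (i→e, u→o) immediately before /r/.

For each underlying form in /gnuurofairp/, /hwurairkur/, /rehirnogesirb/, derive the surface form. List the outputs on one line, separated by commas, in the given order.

/gnuurofairp/: /u/ is a high vowel immediately before /r/, so it lowers to [o]. /i/ is a high vowel immediately before /r/, so it lowers to [e]. → [gnuorofaerp].
/hwurairkur/: /u/ is a high vowel immediately before /r/, so it lowers to [o]. /i/ is a high vowel immediately before /r/, so it lowers to [e]. /u/ is a high vowel immediately before /r/, so it lowers to [o]. → [hworaerkor].
/rehirnogesirb/: /i/ is a high vowel immediately before /r/, so it lowers to [e]. /i/ is a high vowel immediately before /r/, so it lowers to [e]. → [rehernogeserb].

gnuorofaerp, hworaerkor, rehernogeserb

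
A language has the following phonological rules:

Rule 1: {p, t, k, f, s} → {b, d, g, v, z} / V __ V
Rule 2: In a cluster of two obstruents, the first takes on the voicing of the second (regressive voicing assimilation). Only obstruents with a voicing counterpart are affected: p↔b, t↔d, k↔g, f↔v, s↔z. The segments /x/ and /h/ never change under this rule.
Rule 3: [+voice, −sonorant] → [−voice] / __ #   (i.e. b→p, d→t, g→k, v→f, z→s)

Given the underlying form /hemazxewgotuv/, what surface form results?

hemasxewgoduf

Rule 1 (intervocalic voicing): /t/ is a voiceless obstruent between vowels /o/ and /u/, so it voices to [d]. /hemazxewgotuv/ → hemazxewgoduv.
Rule 2 (regressive voicing assimilation): /z/ precedes the voiceless obstruent /x/, so it devoices to [s] by assimilation. /hemazxewgoduv/ → hemasxewgoduv.
Rule 3 (final devoicing): /v/ is a voiced obstruent in word-final position, so it devoices to [f]. /hemasxewgoduv/ → hemasxewgoduf.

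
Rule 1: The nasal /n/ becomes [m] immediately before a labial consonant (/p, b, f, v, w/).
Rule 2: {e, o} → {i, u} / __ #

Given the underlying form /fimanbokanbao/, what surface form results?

Rule 1 (nasal place assimilation): /n/ precedes the labial consonant /b/, so it assimilates in place to [m]. /n/ precedes the labial consonant /b/, so it assimilates in place to [m]. /fimanbokanbao/ → fimambokambao.
Rule 2 (final vowel raising): /o/ is a mid vowel in word-final position, so it raises to [u]. /fimambokambao/ → fimambokambau.

fimambokambau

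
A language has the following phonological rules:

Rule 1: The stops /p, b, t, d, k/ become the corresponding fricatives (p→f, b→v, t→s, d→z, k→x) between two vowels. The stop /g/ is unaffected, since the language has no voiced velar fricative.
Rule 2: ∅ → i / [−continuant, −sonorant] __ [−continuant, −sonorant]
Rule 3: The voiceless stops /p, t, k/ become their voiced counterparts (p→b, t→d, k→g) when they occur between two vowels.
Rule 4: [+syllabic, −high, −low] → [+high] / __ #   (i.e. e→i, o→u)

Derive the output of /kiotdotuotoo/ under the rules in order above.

kiodidosuosou

Rule 1 (intervocalic spirantization): /t/ is a stop between vowels /o/ and /u/, so it spirantizes to the fricative [s]. /t/ is a stop between vowels /o/ and /o/, so it spirantizes to the fricative [s]. /kiotdotuotoo/ → kiotdosuosoo.
Rule 2 (stop-cluster i-epenthesis): /t/ and /d/ form a stop–stop cluster, so [i] is inserted between them. /kiotdosuosoo/ → kiotidosuosoo.
Rule 3 (intervocalic voicing): /t/ is a voiceless stop between vowels /o/ and /i/, so it voices to [d]. /kiotidosuosoo/ → kiodidosuosoo.
Rule 4 (final vowel raising): /o/ is a mid vowel in word-final position, so it raises to [u]. /kiodidosuosoo/ → kiodidosuosou.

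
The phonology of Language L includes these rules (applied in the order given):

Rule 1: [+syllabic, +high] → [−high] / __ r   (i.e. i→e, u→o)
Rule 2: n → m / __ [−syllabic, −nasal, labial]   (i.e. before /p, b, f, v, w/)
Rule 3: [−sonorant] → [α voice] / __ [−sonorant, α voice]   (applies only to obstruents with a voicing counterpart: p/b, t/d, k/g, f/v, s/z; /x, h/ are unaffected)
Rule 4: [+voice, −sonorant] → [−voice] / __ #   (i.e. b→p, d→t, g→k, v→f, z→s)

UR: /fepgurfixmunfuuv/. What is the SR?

febgorfixmumfuuf

Rule 1 (pre-rhotic lowering): /u/ is a high vowel immediately before /r/, so it lowers to [o]. /fepgurfixmunfuuv/ → fepgorfixmunfuuv.
Rule 2 (nasal place assimilation): /n/ precedes the labial consonant /f/, so it assimilates in place to [m]. /fepgorfixmunfuuv/ → fepgorfixmumfuuv.
Rule 3 (regressive voicing assimilation): /p/ precedes the voiced obstruent /g/, so it voices to [b] by assimilation. /fepgorfixmumfuuv/ → febgorfixmumfuuv.
Rule 4 (final devoicing): /v/ is a voiced obstruent in word-final position, so it devoices to [f]. /febgorfixmumfuuv/ → febgorfixmumfuuf.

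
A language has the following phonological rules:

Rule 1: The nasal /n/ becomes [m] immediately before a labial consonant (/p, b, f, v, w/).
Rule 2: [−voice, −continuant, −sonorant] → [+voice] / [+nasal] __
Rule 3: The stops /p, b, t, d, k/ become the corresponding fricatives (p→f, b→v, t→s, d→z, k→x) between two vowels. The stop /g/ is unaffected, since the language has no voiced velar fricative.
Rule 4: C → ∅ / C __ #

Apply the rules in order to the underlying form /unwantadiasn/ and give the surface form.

umwandazias

Rule 1 (nasal place assimilation): /n/ precedes the labial consonant /w/, so it assimilates in place to [m]. /unwantadiasn/ → umwantadiasn.
Rule 2 (post-nasal voicing): /t/ is a voiceless stop immediately after the nasal /n/, so it voices to [d]. /umwantadiasn/ → umwandadiasn.
Rule 3 (intervocalic spirantization): /d/ is a stop between vowels /a/ and /i/, so it spirantizes to the fricative [z]. /umwandadiasn/ → umwandaziasn.
Rule 4 (final cluster simplification): /n/ is the second consonant of a word-final cluster /sn/, so it deletes. /umwandaziasn/ → umwandazias.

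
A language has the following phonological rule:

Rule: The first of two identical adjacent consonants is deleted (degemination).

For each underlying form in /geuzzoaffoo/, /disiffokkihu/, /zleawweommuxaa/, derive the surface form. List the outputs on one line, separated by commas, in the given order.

/geuzzoaffoo/: /zz/ is a geminate; the first /z/ deletes. /ff/ is a geminate; the first /f/ deletes. → [geuzoafoo].
/disiffokkihu/: /ff/ is a geminate; the first /f/ deletes. /kk/ is a geminate; the first /k/ deletes. → [disifokihu].
/zleawweommuxaa/: /ww/ is a geminate; the first /w/ deletes. /mm/ is a geminate; the first /m/ deletes. → [zleaweomuxaa].

geuzoafoo, disifokihu, zleaweomuxaa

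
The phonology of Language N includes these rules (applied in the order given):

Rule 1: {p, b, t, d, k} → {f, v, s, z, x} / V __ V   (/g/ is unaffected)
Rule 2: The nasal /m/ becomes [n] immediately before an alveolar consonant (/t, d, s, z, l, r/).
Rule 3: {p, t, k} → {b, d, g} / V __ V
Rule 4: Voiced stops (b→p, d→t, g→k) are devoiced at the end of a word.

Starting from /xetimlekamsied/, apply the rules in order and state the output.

Rule 1 (intervocalic spirantization): /t/ is a stop between vowels /e/ and /i/, so it spirantizes to the fricative [s]. /k/ is a stop between vowels /e/ and /a/, so it spirantizes to the fricative [x]. /xetimlekamsied/ → xesimlexamsied.
Rule 2 (nasal place assimilation): /m/ precedes the alveolar consonant /l/, so it assimilates in place to [n]. /m/ precedes the alveolar consonant /s/, so it assimilates in place to [n]. /xesimlexamsied/ → xesinlexansied.
Rule 3 (intervocalic voicing): no segment meets the environment; /xesinlexansied/ is unchanged.
Rule 4 (final devoicing): /d/ is a voiced stop in word-final position, so it devoices to [t]. /xesinlexansied/ → xesinlexansiet.

xesinlexansiet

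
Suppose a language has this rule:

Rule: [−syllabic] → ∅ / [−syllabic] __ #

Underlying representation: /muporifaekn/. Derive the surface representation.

/n/ is the second consonant of a word-final cluster /kn/, so it deletes.
Surface form: [muporifaek].

muporifaek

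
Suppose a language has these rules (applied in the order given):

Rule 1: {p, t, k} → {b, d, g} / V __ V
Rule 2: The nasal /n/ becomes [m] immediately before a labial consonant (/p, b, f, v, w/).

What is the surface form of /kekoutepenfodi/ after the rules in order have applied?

kegoudebemfodi

Rule 1 (intervocalic voicing): /k/ is a voiceless stop between vowels /e/ and /o/, so it voices to [g]. /t/ is a voiceless stop between vowels /u/ and /e/, so it voices to [d]. /p/ is a voiceless stop between vowels /e/ and /e/, so it voices to [b]. /kekoutepenfodi/ → kegoudebenfodi.
Rule 2 (nasal place assimilation): /n/ precedes the labial consonant /f/, so it assimilates in place to [m]. /kegoudebenfodi/ → kegoudebemfodi.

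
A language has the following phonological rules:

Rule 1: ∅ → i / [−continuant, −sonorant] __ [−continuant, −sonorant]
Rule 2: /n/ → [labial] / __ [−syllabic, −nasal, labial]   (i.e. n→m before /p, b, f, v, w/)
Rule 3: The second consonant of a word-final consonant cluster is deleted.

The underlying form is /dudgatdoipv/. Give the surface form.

dudigatidoip

Rule 1 (stop-cluster i-epenthesis): /d/ and /g/ form a stop–stop cluster, so [i] is inserted between them. /t/ and /d/ form a stop–stop cluster, so [i] is inserted between them. /dudgatdoipv/ → dudigatidoipv.
Rule 2 (nasal place assimilation): no segment meets the environment; /dudigatidoipv/ is unchanged.
Rule 3 (final cluster simplification): /v/ is the second consonant of a word-final cluster /pv/, so it deletes. /dudigatidoipv/ → dudigatidoip.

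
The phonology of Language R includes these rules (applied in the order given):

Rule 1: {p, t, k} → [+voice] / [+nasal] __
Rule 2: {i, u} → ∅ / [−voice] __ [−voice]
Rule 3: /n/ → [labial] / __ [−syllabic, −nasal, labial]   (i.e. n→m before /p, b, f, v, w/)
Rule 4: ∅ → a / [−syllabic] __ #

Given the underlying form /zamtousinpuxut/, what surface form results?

Rule 1 (post-nasal voicing): /t/ is a voiceless stop immediately after the nasal /m/, so it voices to [d]. /p/ is a voiceless stop immediately after the nasal /n/, so it voices to [b]. /zamtousinpuxut/ → zamdousinbuxut.
Rule 2 (high vowel syncope): /u/ is a high vowel flanked by voiceless consonants /x/ and /t/, so it deletes. /zamdousinbuxut/ → zamdousinbuxt.
Rule 3 (nasal place assimilation): /n/ precedes the labial consonant /b/, so it assimilates in place to [m]. /zamdousinbuxt/ → zamdousimbuxt.
Rule 4 (final a-epenthesis): the form ends in the consonant /t/, so [a] is inserted word-finally. /zamdousimbuxt/ → zamdousimbuxta.

zamdousimbuxta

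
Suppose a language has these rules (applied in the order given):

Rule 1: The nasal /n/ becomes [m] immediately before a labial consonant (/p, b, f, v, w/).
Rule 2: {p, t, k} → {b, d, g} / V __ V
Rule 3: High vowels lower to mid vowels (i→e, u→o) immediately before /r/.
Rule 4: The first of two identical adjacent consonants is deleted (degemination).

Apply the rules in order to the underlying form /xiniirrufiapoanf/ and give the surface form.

Rule 1 (nasal place assimilation): /n/ precedes the labial consonant /f/, so it assimilates in place to [m]. /xiniirrufiapoanf/ → xiniirrufiapoamf.
Rule 2 (intervocalic voicing): /p/ is a voiceless stop between vowels /a/ and /o/, so it voices to [b]. /xiniirrufiapoamf/ → xiniirrufiaboamf.
Rule 3 (pre-rhotic lowering): /i/ is a high vowel immediately before /r/, so it lowers to [e]. /xiniirrufiaboamf/ → xinierrufiaboamf.
Rule 4 (degemination): /rr/ is a geminate; the first /r/ deletes. /xinierrufiaboamf/ → xinierufiaboamf.

xinierufiaboamf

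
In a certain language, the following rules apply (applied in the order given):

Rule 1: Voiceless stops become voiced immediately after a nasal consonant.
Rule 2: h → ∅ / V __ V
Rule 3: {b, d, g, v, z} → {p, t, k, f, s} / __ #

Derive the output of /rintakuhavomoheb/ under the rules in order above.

Rule 1 (post-nasal voicing): /t/ is a voiceless stop immediately after the nasal /n/, so it voices to [d]. /rintakuhavomoheb/ → rindakuhavomoheb.
Rule 2 (intervocalic h-deletion): /h/ occurs between vowels /u/ and /a/, so it deletes. /h/ occurs between vowels /o/ and /e/, so it deletes. /rindakuhavomoheb/ → rindakuavomoeb.
Rule 3 (final devoicing): /b/ is a voiced obstruent in word-final position, so it devoices to [p]. /rindakuavomoeb/ → rindakuavomoep.

rindakuavomoep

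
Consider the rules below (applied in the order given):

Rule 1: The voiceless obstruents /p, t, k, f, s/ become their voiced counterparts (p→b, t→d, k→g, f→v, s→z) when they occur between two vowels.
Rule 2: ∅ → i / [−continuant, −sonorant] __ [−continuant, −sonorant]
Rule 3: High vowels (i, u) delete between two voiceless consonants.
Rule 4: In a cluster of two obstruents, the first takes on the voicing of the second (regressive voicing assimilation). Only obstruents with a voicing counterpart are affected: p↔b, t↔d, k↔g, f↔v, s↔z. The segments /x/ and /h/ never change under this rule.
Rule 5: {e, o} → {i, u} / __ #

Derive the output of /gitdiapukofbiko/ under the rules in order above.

gitidiabugovbigu

Rule 1 (intervocalic voicing): /p/ is a voiceless obstruent between vowels /a/ and /u/, so it voices to [b]. /k/ is a voiceless obstruent between vowels /u/ and /o/, so it voices to [g]. /k/ is a voiceless obstruent between vowels /i/ and /o/, so it voices to [g]. /gitdiapukofbiko/ → gitdiabugofbigo.
Rule 2 (stop-cluster i-epenthesis): /t/ and /d/ form a stop–stop cluster, so [i] is inserted between them. /gitdiabugofbigo/ → gitidiabugofbigo.
Rule 3 (high vowel syncope): no segment meets the environment; /gitidiabugofbigo/ is unchanged.
Rule 4 (regressive voicing assimilation): /f/ precedes the voiced obstruent /b/, so it voices to [v] by assimilation. /gitidiabugofbigo/ → gitidiabugovbigo.
Rule 5 (final vowel raising): /o/ is a mid vowel in word-final position, so it raises to [u]. /gitidiabugovbigo/ → gitidiabugovbigu.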